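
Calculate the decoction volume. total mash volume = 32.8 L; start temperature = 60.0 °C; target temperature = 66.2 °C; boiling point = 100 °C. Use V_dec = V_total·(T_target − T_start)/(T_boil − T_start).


V_dec = 32.8·(66.2 − 60.0)/(100 − 60.0)

5.0840 L


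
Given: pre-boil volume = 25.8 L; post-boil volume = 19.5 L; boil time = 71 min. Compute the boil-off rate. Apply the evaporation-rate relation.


rate = (V_pre − V_post) / (t_min/60)
rate = (25.8 − 19.5) / (71/60)

5.3239 L/hr


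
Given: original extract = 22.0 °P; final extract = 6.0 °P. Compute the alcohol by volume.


SG = 259/(259 − P);  ABV = (OG − FG)·131.25
OG = 259/(259 − 22.0) = 1.0928
FG = 259/(259 − 6.0) = 1.0237
ABV = (1.0928 − 1.0237)·131.25

9.0709 % ABV


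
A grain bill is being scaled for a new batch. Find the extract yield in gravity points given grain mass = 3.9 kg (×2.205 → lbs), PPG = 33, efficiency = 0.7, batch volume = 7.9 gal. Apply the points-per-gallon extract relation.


points = lbs × PPG × eff / vol
lbs = 3.9 × 2.205 = 8.5995
points = 8.5995 × 33 × 0.7 / 7.9

25.1454 points


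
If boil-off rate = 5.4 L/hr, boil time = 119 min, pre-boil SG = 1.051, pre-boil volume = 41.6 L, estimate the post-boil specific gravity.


V_post = V_pre − rate·(t/60);  SG_post = 1 + (SG_pre−1)·V_pre/V_post
V_post = 41.6 − 5.4·(119/60) = 30.8900
SG_post = 1 + (1.051 − 1)·41.6/30.8900

1.0687


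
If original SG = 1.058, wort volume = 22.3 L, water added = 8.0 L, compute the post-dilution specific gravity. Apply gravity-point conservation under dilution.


SG_new = 1 + (SG_old − 1)·V_old/(V_old + V_water)
pts = (1.058 − 1)·1000·22.3/(22.3 + 8.0) = 42.6865
SG_new = 1 + 42.6865/1000

1.0427


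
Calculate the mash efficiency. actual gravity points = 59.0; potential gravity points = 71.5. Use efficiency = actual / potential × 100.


efficiency = 59.0 / 71.5 × 100

82.5175 %


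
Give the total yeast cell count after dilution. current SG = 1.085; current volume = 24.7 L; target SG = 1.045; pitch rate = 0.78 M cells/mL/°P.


V_w = V·((SG_c−1)/(SG_t−1)−1);  °P = 259 − 259/SG_t;  cells = rate·(V+V_w)·°P
V_w = 24.7·((1.085−1)/(1.045−1)−1) = 21.9556
V_final = 24.7 + 21.9556 = 46.6556
°P = 259 − 259/1.045 = 11.1531
cells = 0.78·46.6556·11.1531

405.8765 billion cells


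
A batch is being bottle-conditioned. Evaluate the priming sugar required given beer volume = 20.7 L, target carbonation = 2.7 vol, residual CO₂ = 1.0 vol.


sugar = (target − residual)·4.0·V
sugar = (2.7 − 1.0)·4.0·20.7

140.7600 g


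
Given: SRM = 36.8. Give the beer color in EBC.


EBC = SRM · 1.97
EBC = 36.8 · 1.97

72.4960 EBC


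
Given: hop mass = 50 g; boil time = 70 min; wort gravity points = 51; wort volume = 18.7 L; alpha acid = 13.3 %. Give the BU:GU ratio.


U = 1.65·0.000125^(GP/1000)·(1−e^(−0.04t))/4.15;  IBU = (α/100)·m·U·1000/V;  BU:GU = IBU/GP
U = 1.65·0.000125^(51/1000)·(1−e^(−0.04·70))/4.15 = 0.2361
IBU = (13.3/100)·50·0.2361·1000/18.7 = 83.9676
BU:GU = 83.9676/51

1.6464


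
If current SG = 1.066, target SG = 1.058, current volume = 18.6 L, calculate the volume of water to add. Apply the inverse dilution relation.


V_water = V·((SG_curr − 1)/(SG_target − 1) − 1)
V_water = 18.6·((1.066 − 1)/(1.058 − 1) − 1)

2.5655 L


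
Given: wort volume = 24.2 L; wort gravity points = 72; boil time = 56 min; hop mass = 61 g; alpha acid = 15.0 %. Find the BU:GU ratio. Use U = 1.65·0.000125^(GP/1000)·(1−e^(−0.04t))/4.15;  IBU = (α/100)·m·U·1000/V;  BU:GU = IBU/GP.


U = 1.65·0.000125^(72/1000)·(1−e^(−0.04·56))/4.15 = 0.1860
IBU = (15.0/100)·61·0.1860·1000/24.2 = 70.3289
BU:GU = 70.3289/72

0.9768


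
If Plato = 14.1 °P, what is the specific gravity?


SG = 259/(259 − P)
SG = 259/(259 − 14.1)

1.0576


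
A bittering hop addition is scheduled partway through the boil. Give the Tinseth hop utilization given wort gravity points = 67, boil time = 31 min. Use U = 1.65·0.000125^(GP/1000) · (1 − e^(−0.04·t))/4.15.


bigness = 1.65·0.000125^(67/1000) = 0.9036
boil_factor = (1 − e^(−0.04·31))/4.15 = 0.1712
U = 0.9036 · 0.1712

0.1547


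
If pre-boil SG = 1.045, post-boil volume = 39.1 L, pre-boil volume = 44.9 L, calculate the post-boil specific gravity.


SG_post = 1 + (SG_pre − 1)·V_pre/V_post
pts_pre = (1.045 − 1)·1000 = 45.0000
pts_post = 45.0000·44.9/39.1 = 51.6752
SG_post = 1 + 51.6752/1000

1.0517


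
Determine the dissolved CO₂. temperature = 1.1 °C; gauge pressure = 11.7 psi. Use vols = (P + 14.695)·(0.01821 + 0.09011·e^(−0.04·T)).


vols = (11.7 + 14.695)·(0.01821 + 0.09011·e^(−0.04·1.1))

2.7567 volumes


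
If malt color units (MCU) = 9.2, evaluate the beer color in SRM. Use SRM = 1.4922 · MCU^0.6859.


SRM = 1.4922 · 9.2^0.6859

6.8374 SRM


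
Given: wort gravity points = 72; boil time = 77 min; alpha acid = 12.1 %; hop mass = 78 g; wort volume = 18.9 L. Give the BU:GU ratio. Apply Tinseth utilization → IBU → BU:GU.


U = 1.65·0.000125^(GP/1000)·(1−e^(−0.04t))/4.15;  IBU = (α/100)·m·U·1000/V;  BU:GU = IBU/GP
U = 1.65·0.000125^(72/1000)·(1−e^(−0.04·77))/4.15 = 0.1986
IBU = (12.1/100)·78·0.1986·1000/18.9 = 99.1741
BU:GU = 99.1741/72

1.3774


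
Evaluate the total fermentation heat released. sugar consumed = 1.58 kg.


Q = m_sugar · 590 kJ/kg
Q = 1.58 · 590

932.2000 kJ


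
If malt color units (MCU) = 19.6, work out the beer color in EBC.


SRM = 1.4922·MCU^0.6859;  EBC = SRM·1.97
SRM = 1.4922·19.6^0.6859 = 11.4864
EBC = 11.4864·1.97

22.6283 EBC


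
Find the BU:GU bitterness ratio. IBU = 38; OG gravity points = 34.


BU:GU = IBU / OG_points
BU:GU = 38 / 34

1.1176


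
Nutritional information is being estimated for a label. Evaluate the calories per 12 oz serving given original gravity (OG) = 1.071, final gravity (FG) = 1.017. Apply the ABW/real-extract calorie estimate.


ABW = (OG−FG)·131.25·0.79/FG;  °P = 259 − 259/SG (for OG→OE and FG→AE);  RE = 0.1808·OE + 0.8192·AE;  Cal = (6.9·ABW + 4·(RE−0.1))·FG·3.55
ABW = (1.071 − 1.017)·131.25·0.79/1.017 = 5.5055
OE = 259 − 259/1.071 = 17.1699 °P
AE = 259 − 259/1.017 = 4.3294 °P
RE = 0.1808·17.1699 + 0.8192·4.3294 = 6.6510 °P
Cal = (6.9·5.5055 + 4·(6.6510−0.1))·1.017·3.55

231.7557 kcal


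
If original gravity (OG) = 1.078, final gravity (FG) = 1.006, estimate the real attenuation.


AA = (OG−FG)/(OG−1)·100;  RA = AA·0.8192
AA = (1.078 − 1.006)/(1.078 − 1)·100 = 92.3077
RA = 92.3077·0.8192

75.6185 %


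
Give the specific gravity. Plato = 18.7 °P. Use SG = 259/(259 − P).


SG = 259/(259 − 18.7)

1.0778


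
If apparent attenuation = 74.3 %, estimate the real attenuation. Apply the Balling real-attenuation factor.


RA = AA · 0.8192
RA = 74.3 · 0.8192

60.8666 %


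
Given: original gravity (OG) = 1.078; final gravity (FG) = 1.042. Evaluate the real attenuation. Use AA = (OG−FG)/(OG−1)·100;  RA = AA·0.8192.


AA = (1.078 − 1.042)/(1.078 − 1)·100 = 46.1538
RA = 46.1538·0.8192

37.8092 %


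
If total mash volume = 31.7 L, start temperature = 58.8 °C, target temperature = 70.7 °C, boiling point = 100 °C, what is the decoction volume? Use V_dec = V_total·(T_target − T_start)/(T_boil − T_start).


V_dec = 31.7·(70.7 − 58.8)/(100 − 58.8)

9.1561 L


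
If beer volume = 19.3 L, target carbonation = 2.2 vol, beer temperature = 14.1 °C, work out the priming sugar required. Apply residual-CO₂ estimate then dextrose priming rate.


residual = 14.695·(0.01821 + 0.09011·e^(−0.04·T));  sugar = (target − residual)·4.0·V
residual = 14.695·(0.01821 + 0.09011·e^(−0.04·14.1)) = 1.0210
sugar = (2.2 − 1.0210)·4.0·19.3

91.0225 g


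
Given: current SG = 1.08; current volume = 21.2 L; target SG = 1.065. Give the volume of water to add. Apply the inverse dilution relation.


V_water = V·((SG_curr − 1)/(SG_target − 1) − 1)
V_water = 21.2·((1.08 − 1)/(1.065 − 1) − 1)

4.8923 L


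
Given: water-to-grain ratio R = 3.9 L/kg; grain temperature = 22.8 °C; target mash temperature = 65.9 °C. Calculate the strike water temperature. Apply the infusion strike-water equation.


T_strike = (0.41/R)·(T_mash − T_grain) + T_mash
T_strike = (0.41/3.9)·(65.9 − 22.8) + 65.9

70.4310 °C


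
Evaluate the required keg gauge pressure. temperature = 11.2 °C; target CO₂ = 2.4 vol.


psi = vols/(0.01821 + 0.09011·e^(−0.04·T)) − 14.695
psi = 2.4/(0.01821 + 0.09011·e^(−0.04·11.2)) − 14.695

16.9749 psi


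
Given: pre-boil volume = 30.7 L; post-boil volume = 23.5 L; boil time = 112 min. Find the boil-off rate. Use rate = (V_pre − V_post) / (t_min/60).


rate = (30.7 − 23.5) / (112/60)

3.8571 L/hr


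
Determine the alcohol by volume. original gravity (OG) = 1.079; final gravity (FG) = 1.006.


ABV = (OG − FG) · 131.25
ABV = (1.079 − 1.006) · 131.25

9.5812 % ABV


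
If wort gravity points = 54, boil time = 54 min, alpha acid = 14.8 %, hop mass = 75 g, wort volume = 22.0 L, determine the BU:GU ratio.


U = 1.65·0.000125^(GP/1000)·(1−e^(−0.04t))/4.15;  IBU = (α/100)·m·U·1000/V;  BU:GU = IBU/GP
U = 1.65·0.000125^(54/1000)·(1−e^(−0.04·54))/4.15 = 0.2165
IBU = (14.8/100)·75·0.2165·1000/22.0 = 109.2328
BU:GU = 109.2328/54

2.0228


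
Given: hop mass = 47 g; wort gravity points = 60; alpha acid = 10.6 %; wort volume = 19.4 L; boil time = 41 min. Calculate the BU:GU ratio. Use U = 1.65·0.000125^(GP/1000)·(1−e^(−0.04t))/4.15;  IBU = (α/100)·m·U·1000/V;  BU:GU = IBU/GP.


U = 1.65·0.000125^(60/1000)·(1−e^(−0.04·41))/4.15 = 0.1869
IBU = (10.6/100)·47·0.1869·1000/19.4 = 47.9952
BU:GU = 47.9952/60

0.7999


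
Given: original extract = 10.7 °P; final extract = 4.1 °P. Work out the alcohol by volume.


SG = 259/(259 − P);  ABV = (OG − FG)·131.25
OG = 259/(259 − 10.7) = 1.0431
FG = 259/(259 − 4.1) = 1.0161
ABV = (1.0431 − 1.0161)·131.25

3.5448 % ABV


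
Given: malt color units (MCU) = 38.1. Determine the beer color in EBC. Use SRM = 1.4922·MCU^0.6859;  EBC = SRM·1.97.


SRM = 1.4922·38.1^0.6859 = 18.1211
EBC = 18.1211·1.97

35.6985 EBC


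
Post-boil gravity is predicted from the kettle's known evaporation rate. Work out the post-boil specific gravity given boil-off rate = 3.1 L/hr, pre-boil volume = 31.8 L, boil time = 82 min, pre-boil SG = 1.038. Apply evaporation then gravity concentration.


V_post = V_pre − rate·(t/60);  SG_post = 1 + (SG_pre−1)·V_pre/V_post
V_post = 31.8 − 3.1·(82/60) = 27.5633
SG_post = 1 + (1.038 − 1)·31.8/27.5633

1.0438


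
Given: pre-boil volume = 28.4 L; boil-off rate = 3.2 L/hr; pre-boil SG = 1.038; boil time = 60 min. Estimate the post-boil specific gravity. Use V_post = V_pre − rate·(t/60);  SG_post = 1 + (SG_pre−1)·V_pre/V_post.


V_post = 28.4 − 3.2·(60/60) = 25.2000
SG_post = 1 + (1.038 − 1)·28.4/25.2000

1.0428


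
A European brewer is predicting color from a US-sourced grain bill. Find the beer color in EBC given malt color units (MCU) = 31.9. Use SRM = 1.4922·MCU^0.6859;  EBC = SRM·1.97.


SRM = 1.4922·31.9^0.6859 = 16.0427
EBC = 16.0427·1.97

31.6041 EBC


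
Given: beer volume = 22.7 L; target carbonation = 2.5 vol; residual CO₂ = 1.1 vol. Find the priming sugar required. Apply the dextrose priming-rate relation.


sugar = (target − residual)·4.0·V
sugar = (2.5 − 1.1)·4.0·22.7

127.1200 g


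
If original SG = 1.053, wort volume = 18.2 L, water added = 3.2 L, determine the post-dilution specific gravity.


SG_new = 1 + (SG_old − 1)·V_old/(V_old + V_water)
pts = (1.053 − 1)·1000·18.2/(18.2 + 3.2) = 45.0748
SG_new = 1 + 45.0748/1000

1.0451


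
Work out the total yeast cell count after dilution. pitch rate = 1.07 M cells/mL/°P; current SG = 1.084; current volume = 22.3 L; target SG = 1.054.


V_w = V·((SG_c−1)/(SG_t−1)−1);  °P = 259 − 259/SG_t;  cells = rate·(V+V_w)·°P
V_w = 22.3·((1.084−1)/(1.054−1)−1) = 12.3889
V_final = 22.3 + 12.3889 = 34.6889
°P = 259 − 259/1.054 = 13.2694
cells = 1.07·34.6889·13.2694

492.5236 billion cells


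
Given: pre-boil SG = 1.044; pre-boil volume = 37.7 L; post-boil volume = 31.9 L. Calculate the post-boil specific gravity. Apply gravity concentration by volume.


SG_post = 1 + (SG_pre − 1)·V_pre/V_post
pts_pre = (1.044 − 1)·1000 = 44.0000
pts_post = 44.0000·37.7/31.9 = 52.0000
SG_post = 1 + 52.0000/1000

1.0520


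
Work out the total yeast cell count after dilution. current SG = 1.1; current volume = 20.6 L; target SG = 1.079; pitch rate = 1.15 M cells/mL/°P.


V_w = V·((SG_c−1)/(SG_t−1)−1);  °P = 259 − 259/SG_t;  cells = rate·(V+V_w)·°P
V_w = 20.6·((1.1−1)/(1.079−1)−1) = 5.4759
V_final = 20.6 + 5.4759 = 26.0759
°P = 259 − 259/1.079 = 18.9629
cells = 1.15·26.0759·18.9629

568.6478 billion cells


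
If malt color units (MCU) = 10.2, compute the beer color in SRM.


SRM = 1.4922 · MCU^0.6859
SRM = 1.4922 · 10.2^0.6859

7.3388 SRM


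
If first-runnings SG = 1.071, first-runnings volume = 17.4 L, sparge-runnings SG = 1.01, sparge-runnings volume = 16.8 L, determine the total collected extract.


total = Σ (SG_i − 1)·1000·V_i
first = (1.071 − 1)·1000·17.4 = 1235.4000
sparge = (1.01 − 1)·1000·16.8 = 168.0000
total = 1235.4000 + 168.0000

1403.4000 gravity·L


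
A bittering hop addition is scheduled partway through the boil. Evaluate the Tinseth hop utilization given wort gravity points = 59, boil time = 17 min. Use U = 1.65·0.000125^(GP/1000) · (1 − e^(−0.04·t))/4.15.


bigness = 1.65·0.000125^(59/1000) = 0.9710
boil_factor = (1 − e^(−0.04·17))/4.15 = 0.1189
U = 0.9710 · 0.1189

0.1154


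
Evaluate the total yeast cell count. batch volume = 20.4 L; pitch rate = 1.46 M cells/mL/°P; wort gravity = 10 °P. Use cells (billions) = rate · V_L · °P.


cells = 1.46 · 20.4 · 10

297.8400 billion cells


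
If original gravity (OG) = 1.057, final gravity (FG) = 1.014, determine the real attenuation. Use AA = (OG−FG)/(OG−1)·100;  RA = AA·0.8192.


AA = (1.057 − 1.014)/(1.057 − 1)·100 = 75.4386
RA = 75.4386·0.8192

61.7993 %


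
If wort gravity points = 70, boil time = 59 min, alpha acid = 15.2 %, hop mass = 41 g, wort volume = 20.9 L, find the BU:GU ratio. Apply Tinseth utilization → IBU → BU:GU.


U = 1.65·0.000125^(GP/1000)·(1−e^(−0.04t))/4.15;  IBU = (α/100)·m·U·1000/V;  BU:GU = IBU/GP
U = 1.65·0.000125^(70/1000)·(1−e^(−0.04·59))/4.15 = 0.1919
IBU = (15.2/100)·41·0.1919·1000/20.9 = 57.2305
BU:GU = 57.2305/70

0.8176


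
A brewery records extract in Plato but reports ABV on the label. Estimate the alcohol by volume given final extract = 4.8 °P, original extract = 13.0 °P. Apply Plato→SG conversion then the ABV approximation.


SG = 259/(259 − P);  ABV = (OG − FG)·131.25
OG = 259/(259 − 13.0) = 1.0528
FG = 259/(259 − 4.8) = 1.0189
ABV = (1.0528 − 1.0189)·131.25

4.4576 % ABV


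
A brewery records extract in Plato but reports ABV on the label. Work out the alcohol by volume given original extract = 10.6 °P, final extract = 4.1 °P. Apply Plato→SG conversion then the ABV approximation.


SG = 259/(259 − P);  ABV = (OG − FG)·131.25
OG = 259/(259 − 10.6) = 1.0427
FG = 259/(259 − 4.1) = 1.0161
ABV = (1.0427 − 1.0161)·131.25

3.4897 % ABV


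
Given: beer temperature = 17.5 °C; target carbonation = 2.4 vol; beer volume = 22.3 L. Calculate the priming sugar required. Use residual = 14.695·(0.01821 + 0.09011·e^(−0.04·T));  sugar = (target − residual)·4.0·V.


residual = 14.695·(0.01821 + 0.09011·e^(−0.04·17.5)) = 0.9252
sugar = (2.4 − 0.9252)·4.0·22.3

131.5559 g


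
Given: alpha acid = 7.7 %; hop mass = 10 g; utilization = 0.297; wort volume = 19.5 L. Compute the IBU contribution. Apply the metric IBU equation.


IBU = (α/100)·mass·U·1000 / V
IBU = (7.7/100)·10·0.297·1000 / 19.5

11.7277 IBU


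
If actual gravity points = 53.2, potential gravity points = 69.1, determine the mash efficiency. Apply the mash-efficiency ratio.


efficiency = actual / potential × 100
efficiency = 53.2 / 69.1 × 100

76.9899 %


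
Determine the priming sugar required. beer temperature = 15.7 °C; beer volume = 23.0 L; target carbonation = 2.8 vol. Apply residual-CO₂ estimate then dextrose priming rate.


residual = 14.695·(0.01821 + 0.09011·e^(−0.04·T));  sugar = (target − residual)·4.0·V
residual = 14.695·(0.01821 + 0.09011·e^(−0.04·15.7)) = 0.9742
sugar = (2.8 − 0.9742)·4.0·23.0

167.9692 g


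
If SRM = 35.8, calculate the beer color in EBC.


EBC = SRM · 1.97
EBC = 35.8 · 1.97

70.5260 EBC


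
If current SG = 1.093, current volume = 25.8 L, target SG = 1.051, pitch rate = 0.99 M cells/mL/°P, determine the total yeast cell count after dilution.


V_w = V·((SG_c−1)/(SG_t−1)−1);  °P = 259 − 259/SG_t;  cells = rate·(V+V_w)·°P
V_w = 25.8·((1.093−1)/(1.051−1)−1) = 21.2471
V_final = 25.8 + 21.2471 = 47.0471
°P = 259 − 259/1.051 = 12.5680
cells = 0.99·47.0471·12.5680

585.3760 billion cells


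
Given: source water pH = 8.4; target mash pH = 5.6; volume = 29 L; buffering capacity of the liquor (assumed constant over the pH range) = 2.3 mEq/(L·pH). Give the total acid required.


acid = buffering capacity · (pH_source − pH_target) · V
acid = 2.3 · (8.4 − 5.6) · 29

186.7600 mEq


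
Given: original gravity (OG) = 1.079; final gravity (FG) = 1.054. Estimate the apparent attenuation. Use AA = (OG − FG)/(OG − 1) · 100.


AA = (1.079 − 1.054)/(1.079 − 1) · 100

31.6456 %


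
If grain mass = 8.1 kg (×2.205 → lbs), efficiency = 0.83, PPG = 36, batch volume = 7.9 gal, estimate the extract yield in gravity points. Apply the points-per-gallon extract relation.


points = lbs × PPG × eff / vol
lbs = 8.1 × 2.205 = 17.8605
points = 17.8605 × 36 × 0.83 / 7.9

67.5534 points


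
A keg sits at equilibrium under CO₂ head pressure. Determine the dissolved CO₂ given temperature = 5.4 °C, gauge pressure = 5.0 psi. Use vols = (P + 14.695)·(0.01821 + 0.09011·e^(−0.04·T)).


vols = (5.0 + 14.695)·(0.01821 + 0.09011·e^(−0.04·5.4))

1.7886 volumes


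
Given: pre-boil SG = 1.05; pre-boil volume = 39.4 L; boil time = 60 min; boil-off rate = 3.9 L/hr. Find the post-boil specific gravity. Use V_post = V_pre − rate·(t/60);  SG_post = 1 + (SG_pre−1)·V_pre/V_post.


V_post = 39.4 − 3.9·(60/60) = 35.5000
SG_post = 1 + (1.05 − 1)·39.4/35.5000

1.0555


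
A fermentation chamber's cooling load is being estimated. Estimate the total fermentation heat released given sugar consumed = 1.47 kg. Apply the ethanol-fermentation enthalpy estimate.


Q = m_sugar · 590 kJ/kg
Q = 1.47 · 590

867.3000 kJ


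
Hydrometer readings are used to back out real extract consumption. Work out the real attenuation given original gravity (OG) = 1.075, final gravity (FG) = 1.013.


AA = (OG−FG)/(OG−1)·100;  RA = AA·0.8192
AA = (1.075 − 1.013)/(1.075 − 1)·100 = 82.6667
RA = 82.6667·0.8192

67.7205 %


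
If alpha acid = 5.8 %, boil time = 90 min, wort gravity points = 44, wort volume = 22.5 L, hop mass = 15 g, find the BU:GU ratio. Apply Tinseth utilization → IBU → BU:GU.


U = 1.65·0.000125^(GP/1000)·(1−e^(−0.04t))/4.15;  IBU = (α/100)·m·U·1000/V;  BU:GU = IBU/GP
U = 1.65·0.000125^(44/1000)·(1−e^(−0.04·90))/4.15 = 0.2604
IBU = (5.8/100)·15·0.2604·1000/22.5 = 10.0694
BU:GU = 10.0694/44

0.2289


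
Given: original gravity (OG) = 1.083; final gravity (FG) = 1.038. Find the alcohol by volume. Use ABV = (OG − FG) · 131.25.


ABV = (1.083 − 1.038) · 131.25

5.9062 % ABV


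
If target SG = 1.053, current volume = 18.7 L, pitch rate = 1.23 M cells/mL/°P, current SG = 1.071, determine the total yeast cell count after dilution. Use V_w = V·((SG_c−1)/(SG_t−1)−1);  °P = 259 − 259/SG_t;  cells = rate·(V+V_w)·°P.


V_w = 18.7·((1.071−1)/(1.053−1)−1) = 6.3509
V_final = 18.7 + 6.3509 = 25.0509
°P = 259 − 259/1.053 = 13.0361
cells = 1.23·25.0509·13.0361

401.6765 billion cells


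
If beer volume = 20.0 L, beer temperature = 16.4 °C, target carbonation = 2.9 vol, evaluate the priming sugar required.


residual = 14.695·(0.01821 + 0.09011·e^(−0.04·T));  sugar = (target − residual)·4.0·V
residual = 14.695·(0.01821 + 0.09011·e^(−0.04·16.4)) = 0.9547
sugar = (2.9 − 0.9547)·4.0·20.0

155.6211 g


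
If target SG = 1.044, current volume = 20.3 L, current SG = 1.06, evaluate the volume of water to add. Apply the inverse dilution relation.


V_water = V·((SG_curr − 1)/(SG_target − 1) − 1)
V_water = 20.3·((1.06 − 1)/(1.044 − 1) − 1)

7.3818 L


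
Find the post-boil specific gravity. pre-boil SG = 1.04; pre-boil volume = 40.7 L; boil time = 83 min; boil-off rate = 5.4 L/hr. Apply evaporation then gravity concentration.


V_post = V_pre − rate·(t/60);  SG_post = 1 + (SG_pre−1)·V_pre/V_post
V_post = 40.7 − 5.4·(83/60) = 33.2300
SG_post = 1 + (1.04 − 1)·40.7/33.2300

1.0490


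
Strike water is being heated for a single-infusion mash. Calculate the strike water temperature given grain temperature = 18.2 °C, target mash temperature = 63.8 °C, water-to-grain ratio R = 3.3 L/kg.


T_strike = (0.41/R)·(T_mash − T_grain) + T_mash
T_strike = (0.41/3.3)·(63.8 − 18.2) + 63.8

69.4655 °C


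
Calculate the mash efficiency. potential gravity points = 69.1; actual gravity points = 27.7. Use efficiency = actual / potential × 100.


efficiency = 27.7 / 69.1 × 100

40.0868 %


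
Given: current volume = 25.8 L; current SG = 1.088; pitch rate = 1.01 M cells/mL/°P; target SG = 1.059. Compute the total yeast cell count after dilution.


V_w = V·((SG_c−1)/(SG_t−1)−1);  °P = 259 − 259/SG_t;  cells = rate·(V+V_w)·°P
V_w = 25.8·((1.088−1)/(1.059−1)−1) = 12.6814
V_final = 25.8 + 12.6814 = 38.4814
°P = 259 − 259/1.059 = 14.4297
cells = 1.01·38.4814·14.4297

560.8252 billion cells


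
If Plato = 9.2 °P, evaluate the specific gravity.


SG = 259/(259 − P)
SG = 259/(259 − 9.2)

1.0368


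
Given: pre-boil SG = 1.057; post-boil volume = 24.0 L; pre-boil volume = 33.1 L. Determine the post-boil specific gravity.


SG_post = 1 + (SG_pre − 1)·V_pre/V_post
pts_pre = (1.057 − 1)·1000 = 57.0000
pts_post = 57.0000·33.1/24.0 = 78.6125
SG_post = 1 + 78.6125/1000

1.0786


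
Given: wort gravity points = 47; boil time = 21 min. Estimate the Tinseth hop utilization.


U = 1.65·0.000125^(GP/1000) · (1 − e^(−0.04·t))/4.15
bigness = 1.65·0.000125^(47/1000) = 1.0815
boil_factor = (1 − e^(−0.04·21))/4.15 = 0.1369
U = 1.0815 · 0.1369

0.1481


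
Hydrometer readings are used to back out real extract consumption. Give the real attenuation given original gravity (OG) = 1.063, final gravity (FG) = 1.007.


AA = (OG−FG)/(OG−1)·100;  RA = AA·0.8192
AA = (1.063 − 1.007)/(1.063 − 1)·100 = 88.8889
RA = 88.8889·0.8192

72.8178 %


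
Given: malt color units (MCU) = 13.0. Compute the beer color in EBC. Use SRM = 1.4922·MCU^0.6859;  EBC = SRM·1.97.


SRM = 1.4922·13.0^0.6859 = 8.6672
EBC = 8.6672·1.97

17.0745 EBC


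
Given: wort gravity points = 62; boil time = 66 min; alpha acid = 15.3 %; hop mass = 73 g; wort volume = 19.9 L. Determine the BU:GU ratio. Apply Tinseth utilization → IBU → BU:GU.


U = 1.65·0.000125^(GP/1000)·(1−e^(−0.04t))/4.15;  IBU = (α/100)·m·U·1000/V;  BU:GU = IBU/GP
U = 1.65·0.000125^(62/1000)·(1−e^(−0.04·66))/4.15 = 0.2115
IBU = (15.3/100)·73·0.2115·1000/19.9 = 118.7004
BU:GU = 118.7004/62

1.9145


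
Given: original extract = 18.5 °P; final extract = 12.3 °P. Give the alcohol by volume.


SG = 259/(259 − P);  ABV = (OG − FG)·131.25
OG = 259/(259 − 18.5) = 1.0769
FG = 259/(259 − 12.3) = 1.0499
ABV = (1.0769 − 1.0499)·131.25

3.5523 % ABV


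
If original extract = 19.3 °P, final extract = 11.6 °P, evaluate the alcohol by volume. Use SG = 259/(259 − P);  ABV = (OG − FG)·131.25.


OG = 259/(259 − 19.3) = 1.0805
FG = 259/(259 − 11.6) = 1.0469
ABV = (1.0805 − 1.0469)·131.25

4.4139 % ABV


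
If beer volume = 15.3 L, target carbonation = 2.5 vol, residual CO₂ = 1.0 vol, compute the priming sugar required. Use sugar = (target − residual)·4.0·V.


sugar = (2.5 − 1.0)·4.0·15.3

91.8000 g


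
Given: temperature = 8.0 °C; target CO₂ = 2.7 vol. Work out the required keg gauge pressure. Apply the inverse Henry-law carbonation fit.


psi = vols/(0.01821 + 0.09011·e^(−0.04·T)) − 14.695
psi = 2.7/(0.01821 + 0.09011·e^(−0.04·8.0)) − 14.695

17.5849 psi


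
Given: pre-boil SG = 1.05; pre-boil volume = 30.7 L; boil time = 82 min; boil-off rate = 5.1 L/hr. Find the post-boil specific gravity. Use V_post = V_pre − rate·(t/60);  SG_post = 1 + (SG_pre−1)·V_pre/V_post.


V_post = 30.7 − 5.1·(82/60) = 23.7300
SG_post = 1 + (1.05 − 1)·30.7/23.7300

1.0647


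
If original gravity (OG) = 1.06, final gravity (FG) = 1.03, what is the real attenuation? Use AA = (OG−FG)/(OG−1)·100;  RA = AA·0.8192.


AA = (1.06 − 1.03)/(1.06 − 1)·100 = 50.0000
RA = 50.0000·0.8192

40.9600 %


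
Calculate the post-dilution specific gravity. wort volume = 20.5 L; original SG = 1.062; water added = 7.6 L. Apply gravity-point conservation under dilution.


SG_new = 1 + (SG_old − 1)·V_old/(V_old + V_water)
pts = (1.062 − 1)·1000·20.5/(20.5 + 7.6) = 45.2313
SG_new = 1 + 45.2313/1000

1.0452


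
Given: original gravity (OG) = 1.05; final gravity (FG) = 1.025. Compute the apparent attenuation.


AA = (OG − FG)/(OG − 1) · 100
AA = (1.05 − 1.025)/(1.05 − 1) · 100

50.0000 %


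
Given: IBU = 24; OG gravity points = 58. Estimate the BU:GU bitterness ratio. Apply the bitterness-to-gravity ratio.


BU:GU = IBU / OG_points
BU:GU = 24 / 58

0.4138


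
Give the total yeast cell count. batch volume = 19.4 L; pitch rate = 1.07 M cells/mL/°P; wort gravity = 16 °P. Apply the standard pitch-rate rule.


cells (billions) = rate · V_L · °P
cells = 1.07 · 19.4 · 16

332.1280 billion cells


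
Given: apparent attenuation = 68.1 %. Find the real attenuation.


RA = AA · 0.8192
RA = 68.1 · 0.8192

55.7875 %


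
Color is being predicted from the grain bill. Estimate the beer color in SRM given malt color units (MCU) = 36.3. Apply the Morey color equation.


SRM = 1.4922 · MCU^0.6859
SRM = 1.4922 · 36.3^0.6859

17.5294 SRM


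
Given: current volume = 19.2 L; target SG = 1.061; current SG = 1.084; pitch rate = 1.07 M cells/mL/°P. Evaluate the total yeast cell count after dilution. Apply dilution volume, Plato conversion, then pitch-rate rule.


V_w = V·((SG_c−1)/(SG_t−1)−1);  °P = 259 − 259/SG_t;  cells = rate·(V+V_w)·°P
V_w = 19.2·((1.084−1)/(1.061−1)−1) = 7.2393
V_final = 19.2 + 7.2393 = 26.4393
°P = 259 − 259/1.061 = 14.8907
cells = 1.07·26.4393·14.8907

421.2585 billion cells


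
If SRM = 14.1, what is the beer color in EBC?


EBC = SRM · 1.97
EBC = 14.1 · 1.97

27.7770 EBC


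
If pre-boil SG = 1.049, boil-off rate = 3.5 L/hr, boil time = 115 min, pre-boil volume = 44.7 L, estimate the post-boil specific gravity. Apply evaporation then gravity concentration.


V_post = V_pre − rate·(t/60);  SG_post = 1 + (SG_pre−1)·V_pre/V_post
V_post = 44.7 − 3.5·(115/60) = 37.9917
SG_post = 1 + (1.049 − 1)·44.7/37.9917

1.0577


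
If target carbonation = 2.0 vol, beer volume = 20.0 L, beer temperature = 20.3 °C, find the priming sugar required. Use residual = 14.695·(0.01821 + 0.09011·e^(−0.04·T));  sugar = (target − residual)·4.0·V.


residual = 14.695·(0.01821 + 0.09011·e^(−0.04·20.3)) = 0.8555
sugar = (2.0 − 0.8555)·4.0·20.0

91.5612 g


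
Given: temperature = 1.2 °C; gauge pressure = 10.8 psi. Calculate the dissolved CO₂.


vols = (P + 14.695)·(0.01821 + 0.09011·e^(−0.04·T))
vols = (10.8 + 14.695)·(0.01821 + 0.09011·e^(−0.04·1.2))

2.6540 volumes


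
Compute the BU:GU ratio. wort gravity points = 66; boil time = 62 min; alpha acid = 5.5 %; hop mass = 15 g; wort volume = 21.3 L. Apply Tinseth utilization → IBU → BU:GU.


U = 1.65·0.000125^(GP/1000)·(1−e^(−0.04t))/4.15;  IBU = (α/100)·m·U·1000/V;  BU:GU = IBU/GP
U = 1.65·0.000125^(66/1000)·(1−e^(−0.04·62))/4.15 = 0.2013
IBU = (5.5/100)·15·0.2013·1000/21.3 = 7.7969
BU:GU = 7.7969/66

0.1181


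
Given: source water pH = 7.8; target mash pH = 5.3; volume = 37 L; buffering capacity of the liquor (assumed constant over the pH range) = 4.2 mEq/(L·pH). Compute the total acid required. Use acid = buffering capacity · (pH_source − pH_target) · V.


acid = 4.2 · (7.8 − 5.3) · 37

388.5000 mEq


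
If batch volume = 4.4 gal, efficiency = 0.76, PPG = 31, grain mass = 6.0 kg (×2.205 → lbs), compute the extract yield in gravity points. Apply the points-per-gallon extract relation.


points = lbs × PPG × eff / vol
lbs = 6.0 × 2.205 = 13.2300
points = 13.2300 × 31 × 0.76 / 4.4

70.8406 points


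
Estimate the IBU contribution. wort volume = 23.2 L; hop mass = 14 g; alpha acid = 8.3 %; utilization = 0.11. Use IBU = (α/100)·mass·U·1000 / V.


IBU = (8.3/100)·14·0.11·1000 / 23.2

5.5095 IBU


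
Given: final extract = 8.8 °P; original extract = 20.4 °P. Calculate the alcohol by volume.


SG = 259/(259 − P);  ABV = (OG − FG)·131.25
OG = 259/(259 − 20.4) = 1.0855
FG = 259/(259 − 8.8) = 1.0352
ABV = (1.0855 − 1.0352)·131.25

6.6054 % ABV


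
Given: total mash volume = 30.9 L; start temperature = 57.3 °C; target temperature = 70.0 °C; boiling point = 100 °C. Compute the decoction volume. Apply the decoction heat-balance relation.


V_dec = V_total·(T_target − T_start)/(T_boil − T_start)
V_dec = 30.9·(70.0 − 57.3)/(100 − 57.3)

9.1904 L


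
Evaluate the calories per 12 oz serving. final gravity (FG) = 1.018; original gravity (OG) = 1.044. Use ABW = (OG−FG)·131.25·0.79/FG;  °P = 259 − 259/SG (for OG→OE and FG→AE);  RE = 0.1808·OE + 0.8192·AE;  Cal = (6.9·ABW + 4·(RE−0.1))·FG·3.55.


ABW = (1.044 − 1.018)·131.25·0.79/1.018 = 2.6482
OE = 259 − 259/1.044 = 10.9157 °P
AE = 259 − 259/1.018 = 4.5796 °P
RE = 0.1808·10.9157 + 0.8192·4.5796 = 5.7251 °P
Cal = (6.9·2.6482 + 4·(5.7251−0.1))·1.018·3.55

147.3503 kcal


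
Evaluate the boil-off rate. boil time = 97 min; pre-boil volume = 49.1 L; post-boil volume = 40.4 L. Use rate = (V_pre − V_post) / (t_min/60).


rate = (49.1 − 40.4) / (97/60)

5.3814 L/hr


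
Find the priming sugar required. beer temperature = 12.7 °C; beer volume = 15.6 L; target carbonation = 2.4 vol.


residual = 14.695·(0.01821 + 0.09011·e^(−0.04·T));  sugar = (target − residual)·4.0·V
residual = 14.695·(0.01821 + 0.09011·e^(−0.04·12.7)) = 1.0643
sugar = (2.4 − 1.0643)·4.0·15.6

83.3449 g


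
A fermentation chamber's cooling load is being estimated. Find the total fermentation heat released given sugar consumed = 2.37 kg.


Q = m_sugar · 590 kJ/kg
Q = 2.37 · 590

1398.3000 kJ


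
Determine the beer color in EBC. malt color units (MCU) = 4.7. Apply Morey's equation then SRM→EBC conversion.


SRM = 1.4922·MCU^0.6859;  EBC = SRM·1.97
SRM = 1.4922·4.7^0.6859 = 4.3134
EBC = 4.3134·1.97

8.4974 EBC


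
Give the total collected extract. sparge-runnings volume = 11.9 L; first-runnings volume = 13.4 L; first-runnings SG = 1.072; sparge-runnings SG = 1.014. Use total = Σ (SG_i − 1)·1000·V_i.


first = (1.072 − 1)·1000·13.4 = 964.8000
sparge = (1.014 − 1)·1000·11.9 = 166.6000
total = 964.8000 + 166.6000

1131.4000 gravity·L


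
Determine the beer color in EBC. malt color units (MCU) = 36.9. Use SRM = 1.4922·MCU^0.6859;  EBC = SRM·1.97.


SRM = 1.4922·36.9^0.6859 = 17.7276
EBC = 17.7276·1.97

34.9234 EBC


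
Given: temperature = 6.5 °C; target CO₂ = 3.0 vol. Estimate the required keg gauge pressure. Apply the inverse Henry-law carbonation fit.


psi = vols/(0.01821 + 0.09011·e^(−0.04·T)) − 14.695
psi = 3.0/(0.01821 + 0.09011·e^(−0.04·6.5)) − 14.695

19.5166 psi


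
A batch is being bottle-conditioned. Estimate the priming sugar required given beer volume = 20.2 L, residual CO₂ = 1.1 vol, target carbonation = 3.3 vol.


sugar = (target − residual)·4.0·V
sugar = (3.3 − 1.1)·4.0·20.2

177.7600 g


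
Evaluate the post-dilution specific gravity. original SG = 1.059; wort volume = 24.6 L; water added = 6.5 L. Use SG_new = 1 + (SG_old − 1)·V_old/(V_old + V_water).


pts = (1.059 − 1)·1000·24.6/(24.6 + 6.5) = 46.6688
SG_new = 1 + 46.6688/1000

1.0467


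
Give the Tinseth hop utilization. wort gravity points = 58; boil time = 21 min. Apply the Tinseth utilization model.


U = 1.65·0.000125^(GP/1000) · (1 − e^(−0.04·t))/4.15
bigness = 1.65·0.000125^(58/1000) = 0.9797
boil_factor = (1 − e^(−0.04·21))/4.15 = 0.1369
U = 0.9797 · 0.1369

0.1342


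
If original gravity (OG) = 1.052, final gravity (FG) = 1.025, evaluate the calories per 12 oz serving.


ABW = (OG−FG)·131.25·0.79/FG;  °P = 259 − 259/SG (for OG→OE and FG→AE);  RE = 0.1808·OE + 0.8192·AE;  Cal = (6.9·ABW + 4·(RE−0.1))·FG·3.55
ABW = (1.052 − 1.025)·131.25·0.79/1.025 = 2.7313
OE = 259 − 259/1.052 = 12.8023 °P
AE = 259 − 259/1.025 = 6.3171 °P
RE = 0.1808·12.8023 + 0.8192·6.3171 = 7.4896 °P
Cal = (6.9·2.7313 + 4·(7.4896−0.1))·1.025·3.55

176.1309 kcal


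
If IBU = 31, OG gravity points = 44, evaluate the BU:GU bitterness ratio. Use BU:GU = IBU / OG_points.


BU:GU = 31 / 44

0.7045


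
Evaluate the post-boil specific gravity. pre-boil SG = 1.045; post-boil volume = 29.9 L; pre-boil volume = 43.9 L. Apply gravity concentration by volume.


SG_post = 1 + (SG_pre − 1)·V_pre/V_post
pts_pre = (1.045 − 1)·1000 = 45.0000
pts_post = 45.0000·43.9/29.9 = 66.0702
SG_post = 1 + 66.0702/1000

1.0661


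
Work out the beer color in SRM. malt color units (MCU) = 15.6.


SRM = 1.4922 · MCU^0.6859
SRM = 1.4922 · 15.6^0.6859

9.8218 SRM


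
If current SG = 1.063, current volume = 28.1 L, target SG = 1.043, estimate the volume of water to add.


V_water = V·((SG_curr − 1)/(SG_target − 1) − 1)
V_water = 28.1·((1.063 − 1)/(1.043 − 1) − 1)

13.0698 L


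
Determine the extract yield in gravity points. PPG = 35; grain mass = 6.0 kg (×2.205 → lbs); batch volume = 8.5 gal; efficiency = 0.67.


points = lbs × PPG × eff / vol
lbs = 6.0 × 2.205 = 13.2300
points = 13.2300 × 35 × 0.67 / 8.5

36.4992 points


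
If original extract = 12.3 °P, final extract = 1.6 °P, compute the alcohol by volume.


SG = 259/(259 − P);  ABV = (OG − FG)·131.25
OG = 259/(259 − 12.3) = 1.0499
FG = 259/(259 − 1.6) = 1.0062
ABV = (1.0499 − 1.0062)·131.25

5.7280 % ABV


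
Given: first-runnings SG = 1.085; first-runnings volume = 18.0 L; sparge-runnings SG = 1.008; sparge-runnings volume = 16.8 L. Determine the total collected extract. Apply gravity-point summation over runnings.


total = Σ (SG_i − 1)·1000·V_i
first = (1.085 − 1)·1000·18.0 = 1530.0000
sparge = (1.008 − 1)·1000·16.8 = 134.4000
total = 1530.0000 + 134.4000

1664.4000 gravity·L


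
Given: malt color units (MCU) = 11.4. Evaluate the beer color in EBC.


SRM = 1.4922·MCU^0.6859;  EBC = SRM·1.97
SRM = 1.4922·11.4^0.6859 = 7.9206
EBC = 7.9206·1.97

15.6036 EBC


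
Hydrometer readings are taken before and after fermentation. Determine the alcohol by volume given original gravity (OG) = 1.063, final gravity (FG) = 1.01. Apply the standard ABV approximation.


ABV = (OG − FG) · 131.25
ABV = (1.063 − 1.01) · 131.25

6.9562 % ABV


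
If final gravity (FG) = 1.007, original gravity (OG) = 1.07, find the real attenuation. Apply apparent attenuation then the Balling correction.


AA = (OG−FG)/(OG−1)·100;  RA = AA·0.8192
AA = (1.07 − 1.007)/(1.07 − 1)·100 = 90.0000
RA = 90.0000·0.8192

73.7280 %


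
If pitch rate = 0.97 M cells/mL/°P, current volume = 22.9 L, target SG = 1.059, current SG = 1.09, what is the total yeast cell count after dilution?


V_w = V·((SG_c−1)/(SG_t−1)−1);  °P = 259 − 259/SG_t;  cells = rate·(V+V_w)·°P
V_w = 22.9·((1.09−1)/(1.059−1)−1) = 12.0322
V_final = 22.9 + 12.0322 = 34.9322
°P = 259 − 259/1.059 = 14.4297
cells = 0.97·34.9322·14.4297

488.9377 billion cells


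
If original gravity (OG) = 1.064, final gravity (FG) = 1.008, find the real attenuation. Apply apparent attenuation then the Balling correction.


AA = (OG−FG)/(OG−1)·100;  RA = AA·0.8192
AA = (1.064 − 1.008)/(1.064 − 1)·100 = 87.5000
RA = 87.5000·0.8192

71.6800 %


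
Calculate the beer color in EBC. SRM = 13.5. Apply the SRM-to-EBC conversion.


EBC = SRM · 1.97
EBC = 13.5 · 1.97

26.5950 EBC


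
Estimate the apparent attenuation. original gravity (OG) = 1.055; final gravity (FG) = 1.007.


AA = (OG − FG)/(OG − 1) · 100
AA = (1.055 − 1.007)/(1.055 − 1) · 100

87.2727 %


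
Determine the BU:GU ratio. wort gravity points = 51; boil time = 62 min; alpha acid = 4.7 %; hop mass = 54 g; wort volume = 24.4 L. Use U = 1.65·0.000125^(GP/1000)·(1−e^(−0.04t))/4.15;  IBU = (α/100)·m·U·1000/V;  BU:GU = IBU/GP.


U = 1.65·0.000125^(51/1000)·(1−e^(−0.04·62))/4.15 = 0.2304
IBU = (4.7/100)·54·0.2304·1000/24.4 = 23.9606
BU:GU = 23.9606/51

0.4698


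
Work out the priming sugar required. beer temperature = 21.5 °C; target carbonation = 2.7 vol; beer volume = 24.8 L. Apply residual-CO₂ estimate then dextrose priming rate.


residual = 14.695·(0.01821 + 0.09011·e^(−0.04·T));  sugar = (target − residual)·4.0·V
residual = 14.695·(0.01821 + 0.09011·e^(−0.04·21.5)) = 0.8279
sugar = (2.7 − 0.8279)·4.0·24.8

185.7090 g


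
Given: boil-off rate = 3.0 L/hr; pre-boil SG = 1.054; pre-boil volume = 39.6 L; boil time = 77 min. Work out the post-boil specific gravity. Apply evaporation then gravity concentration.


V_post = V_pre − rate·(t/60);  SG_post = 1 + (SG_pre−1)·V_pre/V_post
V_post = 39.6 − 3.0·(77/60) = 35.7500
SG_post = 1 + (1.054 − 1)·39.6/35.7500

1.0598


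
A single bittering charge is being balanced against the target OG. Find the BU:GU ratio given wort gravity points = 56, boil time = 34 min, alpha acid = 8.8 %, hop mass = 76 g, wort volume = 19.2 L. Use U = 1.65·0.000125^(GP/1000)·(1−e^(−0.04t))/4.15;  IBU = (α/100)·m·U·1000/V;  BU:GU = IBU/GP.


U = 1.65·0.000125^(56/1000)·(1−e^(−0.04·34))/4.15 = 0.1787
IBU = (8.8/100)·76·0.1787·1000/19.2 = 62.2365
BU:GU = 62.2365/56

1.1114


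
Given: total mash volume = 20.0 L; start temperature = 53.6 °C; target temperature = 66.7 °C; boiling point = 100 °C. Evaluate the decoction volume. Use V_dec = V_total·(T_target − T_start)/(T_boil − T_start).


V_dec = 20.0·(66.7 − 53.6)/(100 − 53.6)

5.6466 L


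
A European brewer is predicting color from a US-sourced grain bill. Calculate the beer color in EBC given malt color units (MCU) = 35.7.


SRM = 1.4922·MCU^0.6859;  EBC = SRM·1.97
SRM = 1.4922·35.7^0.6859 = 17.3301
EBC = 17.3301·1.97

34.1404 EBC


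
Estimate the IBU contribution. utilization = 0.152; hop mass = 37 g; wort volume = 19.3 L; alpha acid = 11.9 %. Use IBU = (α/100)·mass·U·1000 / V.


IBU = (11.9/100)·37·0.152·1000 / 19.3

34.6765 IBU
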